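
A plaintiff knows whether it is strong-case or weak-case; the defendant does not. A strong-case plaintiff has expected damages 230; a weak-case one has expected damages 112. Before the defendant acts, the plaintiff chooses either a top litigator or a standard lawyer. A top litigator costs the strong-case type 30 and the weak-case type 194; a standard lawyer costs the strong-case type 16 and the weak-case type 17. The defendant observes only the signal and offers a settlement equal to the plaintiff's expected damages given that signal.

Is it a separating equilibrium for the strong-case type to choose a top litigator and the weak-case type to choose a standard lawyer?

Yes

Under separation the defendant infers type exactly: top litigator → strong-case (pays 230), standard lawyer → weak-case (pays 112).
Strong-case: top litigator gives 230 − 30 = 200; standard lawyer gives 112 − 16 = 96. No deviation. ✓
Weak-case: standard lawyer gives 112 − 17 = 95; top litigator gives 230 − 194 = 36. No deviation. ✓
Neither type gains from mimicking the other.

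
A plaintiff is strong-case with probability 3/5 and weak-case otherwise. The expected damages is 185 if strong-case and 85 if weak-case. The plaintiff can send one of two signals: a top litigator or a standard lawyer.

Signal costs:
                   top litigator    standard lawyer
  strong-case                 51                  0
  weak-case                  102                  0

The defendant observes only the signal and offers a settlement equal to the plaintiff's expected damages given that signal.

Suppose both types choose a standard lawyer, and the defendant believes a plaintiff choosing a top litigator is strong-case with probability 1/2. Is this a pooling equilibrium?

On the equilibrium path (standard lawyer) the defendant holds the prior 3/5 and pays 3/5·185 + 2/5·85 = 145. Off-path (top litigator) belief 1/2 gives 1/2·185 + 1/2·85 = 135.
Strong-case: standard lawyer gives 145 − 0 = 145; top litigator gives 135 − 51 = 84. Stays. ✓
Weak-case: standard lawyer gives 145 − 0 = 145; top litigator gives 135 − 102 = 33. Stays. ✓
Beliefs are Bayes-consistent on-path and both types best-respond.

Yes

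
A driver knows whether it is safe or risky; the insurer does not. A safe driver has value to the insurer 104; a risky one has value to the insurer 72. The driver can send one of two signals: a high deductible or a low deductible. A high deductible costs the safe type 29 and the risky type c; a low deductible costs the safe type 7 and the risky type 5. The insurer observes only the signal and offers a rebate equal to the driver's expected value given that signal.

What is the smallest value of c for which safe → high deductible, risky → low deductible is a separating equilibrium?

37

Under separation: high deductible → safe (pays 104); low deductible → risky (pays 72).
Safe: 104 − 29 = 75 ≥ 72 − 7 = 65. Holds regardless of c. ✓
Risky: 72 − 5 ≥ 104 − c, so c ≥ 104 − 67 = 37.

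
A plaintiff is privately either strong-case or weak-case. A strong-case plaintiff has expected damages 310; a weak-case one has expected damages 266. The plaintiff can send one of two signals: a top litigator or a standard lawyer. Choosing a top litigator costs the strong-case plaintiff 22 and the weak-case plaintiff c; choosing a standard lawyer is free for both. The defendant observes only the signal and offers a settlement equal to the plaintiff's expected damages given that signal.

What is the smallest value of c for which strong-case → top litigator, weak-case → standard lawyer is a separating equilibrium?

Under separation: top litigator → strong-case (pays 310); standard lawyer → weak-case (pays 266).
Strong-case: 310 − 22 = 288 ≥ 266 − 0 = 266. Holds regardless of c. ✓
Weak-case: 266 − 0 ≥ 310 − c, so c ≥ 310 − 266 = 44.

44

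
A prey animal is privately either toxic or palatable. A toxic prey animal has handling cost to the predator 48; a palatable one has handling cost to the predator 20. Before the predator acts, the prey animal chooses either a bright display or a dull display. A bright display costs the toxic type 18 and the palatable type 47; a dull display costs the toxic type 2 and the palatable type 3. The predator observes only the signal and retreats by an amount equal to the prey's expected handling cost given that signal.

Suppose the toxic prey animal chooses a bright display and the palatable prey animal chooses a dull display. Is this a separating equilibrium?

Yes

If types separate, bright display earns payment 48 and dull display earns 20.
Toxic: bright display gives 48 − 18 = 30; dull display gives 20 − 2 = 18. No deviation. ✓
Palatable: dull display gives 20 − 3 = 17; bright display gives 48 − 47 = 1. No deviation. ✓
Neither type gains from mimicking the other.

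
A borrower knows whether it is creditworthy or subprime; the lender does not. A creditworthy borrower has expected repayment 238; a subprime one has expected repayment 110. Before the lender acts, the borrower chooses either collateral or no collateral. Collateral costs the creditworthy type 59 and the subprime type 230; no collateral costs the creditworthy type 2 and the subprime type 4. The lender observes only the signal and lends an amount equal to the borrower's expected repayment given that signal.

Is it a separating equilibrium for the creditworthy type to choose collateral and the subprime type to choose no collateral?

Yes

Under separation the lender infers type exactly: collateral → creditworthy (pays 238), no collateral → subprime (pays 110).
Creditworthy: collateral gives 238 − 59 = 179; no collateral gives 110 − 2 = 108. No deviation. ✓
Subprime: no collateral gives 110 − 4 = 106; collateral gives 238 − 230 = 8. No deviation. ✓
Neither type gains from mimicking the other.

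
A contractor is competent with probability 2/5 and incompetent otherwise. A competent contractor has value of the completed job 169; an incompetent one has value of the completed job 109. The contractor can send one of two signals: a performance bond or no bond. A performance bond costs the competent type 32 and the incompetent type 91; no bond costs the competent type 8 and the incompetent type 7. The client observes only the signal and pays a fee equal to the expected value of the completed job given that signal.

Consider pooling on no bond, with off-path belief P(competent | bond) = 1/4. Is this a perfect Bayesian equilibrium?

Yes

At the pooled signal (no bond) the client holds the prior 2/5 and pays 2/5·169 + 3/5·109 = 133. Off-path (bond) belief 1/4 gives 1/4·169 + 3/4·109 = 124.
Competent: no bond gives 133 − 8 = 125; bond gives 124 − 32 = 92. Stays. ✓
Incompetent: no bond gives 133 − 7 = 126; bond gives 124 − 91 = 33. Stays. ✓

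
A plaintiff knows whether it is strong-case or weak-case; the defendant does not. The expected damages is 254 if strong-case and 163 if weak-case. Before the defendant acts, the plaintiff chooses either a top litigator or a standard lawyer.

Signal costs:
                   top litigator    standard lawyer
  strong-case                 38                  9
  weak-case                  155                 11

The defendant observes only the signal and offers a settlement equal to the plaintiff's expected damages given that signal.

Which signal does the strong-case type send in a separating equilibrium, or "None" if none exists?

Try strong-case → top litigator, weak-case → standard lawyer:
  If types separate, top litigator earns payment 254 and standard lawyer earns 163.
  Strong-case: top litigator gives 254 − 38 = 216; standard lawyer gives 163 − 9 = 154. No deviation. ✓
  Weak-case: standard lawyer gives 163 − 11 = 152; top litigator gives 254 − 155 = 99. No deviation. ✓
Both hold — the strong-case type sends top litigator.

top litigator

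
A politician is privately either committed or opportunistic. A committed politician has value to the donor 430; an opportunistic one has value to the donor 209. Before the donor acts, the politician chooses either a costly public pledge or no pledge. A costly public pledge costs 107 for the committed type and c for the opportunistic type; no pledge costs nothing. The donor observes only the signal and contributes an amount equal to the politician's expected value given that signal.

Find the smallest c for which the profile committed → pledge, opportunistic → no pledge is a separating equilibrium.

Under separation: pledge → committed (pays 430); no pledge → opportunistic (pays 209).
Committed: 430 − 107 = 323 ≥ 209 − 0 = 209. Holds regardless of c. ✓
Opportunistic: 209 − 0 ≥ 430 − c, so c ≥ 430 − 209 = 221.

221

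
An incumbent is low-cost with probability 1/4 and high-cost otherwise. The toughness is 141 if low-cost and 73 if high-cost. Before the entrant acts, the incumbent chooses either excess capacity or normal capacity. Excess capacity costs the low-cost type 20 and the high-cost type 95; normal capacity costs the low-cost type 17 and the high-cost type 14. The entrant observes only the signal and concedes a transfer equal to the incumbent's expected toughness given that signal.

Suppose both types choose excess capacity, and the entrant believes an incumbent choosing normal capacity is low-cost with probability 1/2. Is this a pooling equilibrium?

No

On the equilibrium path (excess capacity) the entrant holds the prior 1/4 and pays 1/4·141 + 3/4·73 = 90. Off-path (normal capacity) belief 1/2 gives 1/2·141 + 1/2·73 = 107.
Low-cost: excess capacity gives 90 − 20 = 70; normal capacity gives 107 − 17 = 90. Deviates. ✗
High-cost: excess capacity gives 90 − 95 = -5; normal capacity gives 107 − 14 = 93. Deviates. ✗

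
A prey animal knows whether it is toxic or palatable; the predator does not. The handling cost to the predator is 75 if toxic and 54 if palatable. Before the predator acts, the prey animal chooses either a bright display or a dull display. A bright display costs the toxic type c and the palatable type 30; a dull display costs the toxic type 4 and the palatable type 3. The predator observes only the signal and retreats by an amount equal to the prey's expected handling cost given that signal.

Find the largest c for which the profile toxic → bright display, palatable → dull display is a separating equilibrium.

Under separation: bright display → toxic (pays 75); dull display → palatable (pays 54).
Palatable: 54 − 3 = 51 ≥ 75 − 30 = 45. Holds regardless of c. ✓
Toxic: 75 − c ≥ 54 − 4, so c ≤ 75 − 50 = 25.

25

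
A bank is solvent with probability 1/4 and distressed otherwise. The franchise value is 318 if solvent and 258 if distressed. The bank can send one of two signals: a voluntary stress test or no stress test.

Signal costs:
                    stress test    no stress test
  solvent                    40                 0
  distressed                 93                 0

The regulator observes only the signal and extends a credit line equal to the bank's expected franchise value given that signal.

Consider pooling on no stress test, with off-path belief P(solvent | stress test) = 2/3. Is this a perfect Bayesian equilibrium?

Yes

On the equilibrium path (no stress test) the regulator holds the prior 1/4 and pays 1/4·318 + 3/4·258 = 273. Off-path (stress test) belief 2/3 gives 2/3·318 + 1/3·258 = 298.
Solvent: no stress test gives 273 − 0 = 273; stress test gives 298 − 40 = 258. Stays. ✓
Distressed: no stress test gives 273 − 0 = 273; stress test gives 298 − 93 = 205. Stays. ✓
Beliefs are Bayes-consistent on-path and both types best-respond.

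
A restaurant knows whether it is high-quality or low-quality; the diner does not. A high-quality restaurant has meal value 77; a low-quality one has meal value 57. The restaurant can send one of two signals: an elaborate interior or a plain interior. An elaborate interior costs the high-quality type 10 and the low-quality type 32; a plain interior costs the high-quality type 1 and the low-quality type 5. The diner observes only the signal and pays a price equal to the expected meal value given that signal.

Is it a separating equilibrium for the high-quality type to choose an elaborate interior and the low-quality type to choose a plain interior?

Yes

If types separate, elaborate interior earns payment 77 and plain interior earns 57.
High-quality: elaborate interior gives 77 − 10 = 67; plain interior gives 57 − 1 = 56. No deviation. ✓
Low-quality: plain interior gives 57 − 5 = 52; elaborate interior gives 77 − 32 = 45. No deviation. ✓
Neither type gains from mimicking the other.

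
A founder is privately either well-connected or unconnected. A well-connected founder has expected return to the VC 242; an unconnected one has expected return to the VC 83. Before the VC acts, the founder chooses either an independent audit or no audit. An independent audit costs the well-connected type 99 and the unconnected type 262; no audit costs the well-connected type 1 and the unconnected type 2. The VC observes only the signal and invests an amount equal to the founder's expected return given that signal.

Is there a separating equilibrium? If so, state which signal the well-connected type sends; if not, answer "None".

audit

Try well-connected → audit, unconnected → no audit:
  If types separate, audit earns payment 242 and no audit earns 83.
  Well-connected: audit gives 242 − 99 = 143; no audit gives 83 − 1 = 82. No deviation. ✓
  Unconnected: no audit gives 83 − 2 = 81; audit gives 242 − 262 = -20. No deviation. ✓
Both hold — the well-connected type sends audit.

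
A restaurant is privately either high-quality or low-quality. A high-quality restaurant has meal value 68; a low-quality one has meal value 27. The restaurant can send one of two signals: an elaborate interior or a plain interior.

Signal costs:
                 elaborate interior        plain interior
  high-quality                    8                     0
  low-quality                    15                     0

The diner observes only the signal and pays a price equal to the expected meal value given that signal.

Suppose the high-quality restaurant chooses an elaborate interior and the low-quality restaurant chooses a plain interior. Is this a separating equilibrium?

No

If types separate, elaborate interior earns payment 68 and plain interior earns 27.
High-quality: elaborate interior gives 68 − 8 = 60; plain interior gives 27 − 0 = 27. No deviation. ✓
Low-quality: plain interior gives 27 − 0 = 27; elaborate interior gives 68 − 15 = 53. Would deviate. ✗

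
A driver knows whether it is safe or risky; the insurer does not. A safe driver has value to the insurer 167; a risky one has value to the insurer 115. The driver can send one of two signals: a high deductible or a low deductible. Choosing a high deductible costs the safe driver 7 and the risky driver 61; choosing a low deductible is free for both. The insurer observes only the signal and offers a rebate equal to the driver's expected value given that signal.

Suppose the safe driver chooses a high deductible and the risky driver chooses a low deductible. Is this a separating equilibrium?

Under separation the insurer infers type exactly: high deductible → safe (pays 167), low deductible → risky (pays 115).
Safe: high deductible gives 167 − 7 = 160; low deductible gives 115 − 0 = 115. No deviation. ✓
Risky: low deductible gives 115 − 0 = 115; high deductible gives 167 − 61 = 106. No deviation. ✓
Both incentive constraints hold.

Yes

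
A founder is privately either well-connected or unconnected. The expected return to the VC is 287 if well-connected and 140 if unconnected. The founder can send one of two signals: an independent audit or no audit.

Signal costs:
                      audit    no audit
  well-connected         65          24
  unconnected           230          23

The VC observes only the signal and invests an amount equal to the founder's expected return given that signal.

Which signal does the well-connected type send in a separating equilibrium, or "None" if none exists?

Try well-connected → audit, unconnected → no audit:
  Under separation the VC infers type exactly: audit → well-connected (pays 287), no audit → unconnected (pays 140).
  Well-connected: audit gives 287 − 65 = 222; no audit gives 140 − 24 = 116. No deviation. ✓
  Unconnected: no audit gives 140 − 23 = 117; audit gives 287 − 230 = 57. No deviation. ✓
Both hold — the well-connected type sends audit.

audit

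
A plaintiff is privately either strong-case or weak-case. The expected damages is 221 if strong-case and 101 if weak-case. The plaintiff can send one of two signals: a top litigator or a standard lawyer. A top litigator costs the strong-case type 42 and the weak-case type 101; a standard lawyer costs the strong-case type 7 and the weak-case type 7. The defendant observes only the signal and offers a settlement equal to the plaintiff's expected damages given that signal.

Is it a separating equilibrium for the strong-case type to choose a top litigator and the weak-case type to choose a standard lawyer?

No

Under separation the defendant infers type exactly: top litigator → strong-case (pays 221), standard lawyer → weak-case (pays 101).
Strong-case: top litigator gives 221 − 42 = 179; standard lawyer gives 101 − 7 = 94. No deviation. ✓
Weak-case: standard lawyer gives 101 − 7 = 94; top litigator gives 221 − 101 = 120. Would deviate. ✗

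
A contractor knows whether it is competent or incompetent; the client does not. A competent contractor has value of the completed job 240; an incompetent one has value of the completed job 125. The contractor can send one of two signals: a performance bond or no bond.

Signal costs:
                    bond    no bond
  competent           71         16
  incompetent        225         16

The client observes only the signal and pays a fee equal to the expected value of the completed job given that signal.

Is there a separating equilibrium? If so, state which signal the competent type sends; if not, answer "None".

Try competent → bond, incompetent → no bond:
  If types separate, bond earns payment 240 and no bond earns 125.
  Competent: bond gives 240 − 71 = 169; no bond gives 125 − 16 = 109. No deviation. ✓
  Incompetent: no bond gives 125 − 16 = 109; bond gives 240 − 225 = 15. No deviation. ✓
Both hold — the competent type sends bond.

bond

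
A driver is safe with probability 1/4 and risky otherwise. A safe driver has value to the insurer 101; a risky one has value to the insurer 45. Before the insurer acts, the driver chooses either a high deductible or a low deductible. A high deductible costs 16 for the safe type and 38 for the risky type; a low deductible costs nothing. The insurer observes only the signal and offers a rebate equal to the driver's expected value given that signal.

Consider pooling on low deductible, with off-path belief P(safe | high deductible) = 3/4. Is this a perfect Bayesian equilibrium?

On the equilibrium path (low deductible) the insurer holds the prior 1/4 and pays 1/4·101 + 3/4·45 = 59. Off-path (high deductible) belief 3/4 gives 3/4·101 + 1/4·45 = 87.
Safe: low deductible gives 59 − 0 = 59; high deductible gives 87 − 16 = 71. Deviates. ✗
Risky: low deductible gives 59 − 0 = 59; high deductible gives 87 − 38 = 49. Stays. ✓

No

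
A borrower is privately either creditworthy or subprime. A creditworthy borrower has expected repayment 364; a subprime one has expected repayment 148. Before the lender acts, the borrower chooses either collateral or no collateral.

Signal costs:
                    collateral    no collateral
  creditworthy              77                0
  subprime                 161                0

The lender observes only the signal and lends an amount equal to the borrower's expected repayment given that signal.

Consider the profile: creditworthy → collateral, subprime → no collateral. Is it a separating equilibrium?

If types separate, collateral earns payment 364 and no collateral earns 148.
Creditworthy: collateral gives 364 − 77 = 287; no collateral gives 148 − 0 = 148. No deviation. ✓
Subprime: no collateral gives 148 − 0 = 148; collateral gives 364 − 161 = 203. Would deviate. ✗

No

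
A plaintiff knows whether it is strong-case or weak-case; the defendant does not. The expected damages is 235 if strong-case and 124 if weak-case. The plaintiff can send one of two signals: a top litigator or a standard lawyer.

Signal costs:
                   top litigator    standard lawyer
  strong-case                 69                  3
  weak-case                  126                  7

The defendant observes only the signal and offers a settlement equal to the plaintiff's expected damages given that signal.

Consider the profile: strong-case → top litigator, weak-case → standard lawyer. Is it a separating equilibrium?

Yes

If types separate, top litigator earns payment 235 and standard lawyer earns 124.
Strong-case: top litigator gives 235 − 69 = 166; standard lawyer gives 124 − 3 = 121. No deviation. ✓
Weak-case: standard lawyer gives 124 − 7 = 117; top litigator gives 235 − 126 = 109. No deviation. ✓
Both incentive constraints hold.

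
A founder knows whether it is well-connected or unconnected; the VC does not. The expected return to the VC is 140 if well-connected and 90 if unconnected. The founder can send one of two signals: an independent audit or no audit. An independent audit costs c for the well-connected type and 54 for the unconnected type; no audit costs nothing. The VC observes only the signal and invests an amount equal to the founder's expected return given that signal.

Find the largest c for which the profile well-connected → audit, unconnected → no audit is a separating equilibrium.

50

Under separation: audit → well-connected (pays 140); no audit → unconnected (pays 90).
Unconnected: 90 − 0 = 90 ≥ 140 − 54 = 86. Holds regardless of c. ✓
Well-connected: 140 − c ≥ 90 − 0, so c ≤ 140 − 90 = 50.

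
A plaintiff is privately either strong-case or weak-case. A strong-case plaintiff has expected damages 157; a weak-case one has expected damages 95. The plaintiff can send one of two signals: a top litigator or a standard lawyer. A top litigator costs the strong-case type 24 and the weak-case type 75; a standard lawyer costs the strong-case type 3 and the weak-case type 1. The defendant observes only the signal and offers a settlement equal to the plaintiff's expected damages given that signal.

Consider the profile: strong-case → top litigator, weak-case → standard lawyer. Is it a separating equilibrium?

Yes

Under separation the defendant infers type exactly: top litigator → strong-case (pays 157), standard lawyer → weak-case (pays 95).
Strong-case: top litigator gives 157 − 24 = 133; standard lawyer gives 95 − 3 = 92. No deviation. ✓
Weak-case: standard lawyer gives 95 − 1 = 94; top litigator gives 157 − 75 = 82. No deviation. ✓
Both incentive constraints hold.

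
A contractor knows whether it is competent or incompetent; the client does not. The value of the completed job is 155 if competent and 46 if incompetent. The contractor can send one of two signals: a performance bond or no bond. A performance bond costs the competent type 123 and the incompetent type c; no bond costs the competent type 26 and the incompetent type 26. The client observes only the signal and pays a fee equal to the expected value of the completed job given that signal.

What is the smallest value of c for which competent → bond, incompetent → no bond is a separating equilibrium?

Under separation: bond → competent (pays 155); no bond → incompetent (pays 46).
Competent: 155 − 123 = 32 ≥ 46 − 26 = 20. Holds regardless of c. ✓
Incompetent: 46 − 26 ≥ 155 − c, so c ≥ 155 − 20 = 135.

135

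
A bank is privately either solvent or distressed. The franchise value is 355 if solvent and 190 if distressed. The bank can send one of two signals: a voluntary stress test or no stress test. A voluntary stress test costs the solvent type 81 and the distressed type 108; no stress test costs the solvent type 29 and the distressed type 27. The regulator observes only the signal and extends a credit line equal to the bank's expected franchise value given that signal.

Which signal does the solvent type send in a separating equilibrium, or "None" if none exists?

None

Try solvent → stress test, distressed → no stress test:
  Under separation the regulator infers type exactly: stress test → solvent (pays 355), no stress test → distressed (pays 190).
  Solvent: stress test gives 355 − 81 = 274; no stress test gives 190 − 29 = 161. No deviation. ✓
  Distressed: no stress test gives 190 − 27 = 163; stress test gives 355 − 108 = 247. Would deviate. ✗
Try solvent → no stress test, distressed → stress test:
  Under separation the regulator infers type exactly: no stress test → solvent (pays 355), stress test → distressed (pays 190).
  Solvent: no stress test gives 355 − 29 = 326; stress test gives 190 − 81 = 109. No deviation. ✓
  Distressed: stress test gives 190 − 108 = 82; no stress test gives 355 − 27 = 328. Would deviate. ✗
Neither assignment is incentive-compatible.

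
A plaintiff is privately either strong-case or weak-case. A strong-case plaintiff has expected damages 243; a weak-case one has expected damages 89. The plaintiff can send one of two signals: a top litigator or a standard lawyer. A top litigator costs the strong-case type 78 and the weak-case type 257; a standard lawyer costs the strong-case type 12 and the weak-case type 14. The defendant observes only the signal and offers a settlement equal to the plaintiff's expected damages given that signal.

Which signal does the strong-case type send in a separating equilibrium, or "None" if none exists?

Try strong-case → top litigator, weak-case → standard lawyer:
  Under separation the defendant infers type exactly: top litigator → strong-case (pays 243), standard lawyer → weak-case (pays 89).
  Strong-case: top litigator gives 243 − 78 = 165; standard lawyer gives 89 − 12 = 77. No deviation. ✓
  Weak-case: standard lawyer gives 89 − 14 = 75; top litigator gives 243 − 257 = -14. No deviation. ✓
Both hold — the strong-case type sends top litigator.

top litigator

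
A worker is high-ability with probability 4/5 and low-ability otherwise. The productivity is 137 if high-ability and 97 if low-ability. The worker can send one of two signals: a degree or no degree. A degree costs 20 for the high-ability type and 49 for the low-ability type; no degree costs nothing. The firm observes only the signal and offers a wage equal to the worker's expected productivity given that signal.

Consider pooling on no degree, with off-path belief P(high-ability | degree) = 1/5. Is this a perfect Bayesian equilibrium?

Yes

On the equilibrium path (no degree) the firm holds the prior 4/5 and pays 4/5·137 + 1/5·97 = 129. Off-path (degree) belief 1/5 gives 1/5·137 + 4/5·97 = 105.
High-ability: no degree gives 129 − 0 = 129; degree gives 105 − 20 = 85. Stays. ✓
Low-ability: no degree gives 129 − 0 = 129; degree gives 105 − 49 = 56. Stays. ✓
Beliefs are Bayes-consistent on-path and both types best-respond.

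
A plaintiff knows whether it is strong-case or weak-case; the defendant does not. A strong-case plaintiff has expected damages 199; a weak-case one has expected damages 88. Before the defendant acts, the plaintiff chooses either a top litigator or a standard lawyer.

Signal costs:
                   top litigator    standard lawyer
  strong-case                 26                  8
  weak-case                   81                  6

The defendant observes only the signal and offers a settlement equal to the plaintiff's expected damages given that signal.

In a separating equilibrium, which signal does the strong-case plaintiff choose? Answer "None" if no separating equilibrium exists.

Try strong-case → top litigator, weak-case → standard lawyer:
  Under separation the defendant infers type exactly: top litigator → strong-case (pays 199), standard lawyer → weak-case (pays 88).
  Strong-case: top litigator gives 199 − 26 = 173; standard lawyer gives 88 − 8 = 80. No deviation. ✓
  Weak-case: standard lawyer gives 88 − 6 = 82; top litigator gives 199 − 81 = 118. Would deviate. ✗
Try strong-case → standard lawyer, weak-case → top litigator:
  Under separation the defendant infers type exactly: standard lawyer → strong-case (pays 199), top litigator → weak-case (pays 88).
  Strong-case: standard lawyer gives 199 − 8 = 191; top litigator gives 88 − 26 = 62. No deviation. ✓
  Weak-case: top litigator gives 88 − 81 = 7; standard lawyer gives 199 − 6 = 193. Would deviate. ✗
Neither assignment is incentive-compatible.

None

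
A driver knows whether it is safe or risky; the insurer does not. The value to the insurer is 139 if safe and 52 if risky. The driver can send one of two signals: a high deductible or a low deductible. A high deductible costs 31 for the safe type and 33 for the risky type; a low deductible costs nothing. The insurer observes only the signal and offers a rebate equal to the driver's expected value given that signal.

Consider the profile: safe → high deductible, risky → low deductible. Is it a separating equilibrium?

If types separate, high deductible earns payment 139 and low deductible earns 52.
Safe: high deductible gives 139 − 31 = 108; low deductible gives 52 − 0 = 52. No deviation. ✓
Risky: low deductible gives 52 − 0 = 52; high deductible gives 139 − 33 = 106. Would deviate. ✗

No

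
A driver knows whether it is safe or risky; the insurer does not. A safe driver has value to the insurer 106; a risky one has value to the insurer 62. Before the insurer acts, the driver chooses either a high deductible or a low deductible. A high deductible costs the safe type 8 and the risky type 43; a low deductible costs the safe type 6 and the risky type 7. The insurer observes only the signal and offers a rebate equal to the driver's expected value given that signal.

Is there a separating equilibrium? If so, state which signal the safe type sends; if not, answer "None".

None

Try safe → high deductible, risky → low deductible:
  Under separation the insurer infers type exactly: high deductible → safe (pays 106), low deductible → risky (pays 62).
  Safe: high deductible gives 106 − 8 = 98; low deductible gives 62 − 6 = 56. No deviation. ✓
  Risky: low deductible gives 62 − 7 = 55; high deductible gives 106 − 43 = 63. Would deviate. ✗
Try safe → low deductible, risky → high deductible:
  Under separation the insurer infers type exactly: low deductible → safe (pays 106), high deductible → risky (pays 62).
  Safe: low deductible gives 106 − 6 = 100; high deductible gives 62 − 8 = 54. No deviation. ✓
  Risky: high deductible gives 62 − 43 = 19; low deductible gives 106 − 7 = 99. Would deviate. ✗
Neither assignment is incentive-compatible.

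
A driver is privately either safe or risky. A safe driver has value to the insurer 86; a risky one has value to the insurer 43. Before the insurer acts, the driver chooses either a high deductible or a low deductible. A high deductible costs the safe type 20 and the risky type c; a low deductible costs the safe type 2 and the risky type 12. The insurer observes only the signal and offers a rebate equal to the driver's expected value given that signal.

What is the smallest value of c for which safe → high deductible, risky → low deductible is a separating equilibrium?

55

Under separation: high deductible → safe (pays 86); low deductible → risky (pays 43).
Safe: 86 − 20 = 66 ≥ 43 − 2 = 41. Holds regardless of c. ✓
Risky: 43 − 12 ≥ 86 − c, so c ≥ 86 − 31 = 55.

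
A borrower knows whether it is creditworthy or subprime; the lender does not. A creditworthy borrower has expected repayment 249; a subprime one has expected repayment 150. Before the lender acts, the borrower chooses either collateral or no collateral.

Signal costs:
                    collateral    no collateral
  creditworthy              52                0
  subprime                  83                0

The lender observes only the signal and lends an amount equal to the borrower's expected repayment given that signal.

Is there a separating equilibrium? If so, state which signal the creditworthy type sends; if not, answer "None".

Try creditworthy → collateral, subprime → no collateral:
  If types separate, collateral earns payment 249 and no collateral earns 150.
  Creditworthy: collateral gives 249 − 52 = 197; no collateral gives 150 − 0 = 150. No deviation. ✓
  Subprime: no collateral gives 150 − 0 = 150; collateral gives 249 − 83 = 166. Would deviate. ✗
Try creditworthy → no collateral, subprime → collateral:
  If types separate, no collateral earns payment 249 and collateral earns 150.
  Creditworthy: no collateral gives 249 − 0 = 249; collateral gives 150 − 52 = 98. No deviation. ✓
  Subprime: collateral gives 150 − 83 = 67; no collateral gives 249 − 0 = 249. Would deviate. ✗
Neither assignment is incentive-compatible.

None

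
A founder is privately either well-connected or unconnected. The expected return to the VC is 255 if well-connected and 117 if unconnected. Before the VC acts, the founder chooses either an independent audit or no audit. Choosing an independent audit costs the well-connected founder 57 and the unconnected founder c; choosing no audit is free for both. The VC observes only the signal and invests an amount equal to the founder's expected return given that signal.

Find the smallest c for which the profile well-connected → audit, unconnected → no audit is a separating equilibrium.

138

Under separation: audit → well-connected (pays 255); no audit → unconnected (pays 117).
Well-connected: 255 − 57 = 198 ≥ 117 − 0 = 117. Holds regardless of c. ✓
Unconnected: 117 − 0 ≥ 255 − c, so c ≥ 255 − 117 = 138.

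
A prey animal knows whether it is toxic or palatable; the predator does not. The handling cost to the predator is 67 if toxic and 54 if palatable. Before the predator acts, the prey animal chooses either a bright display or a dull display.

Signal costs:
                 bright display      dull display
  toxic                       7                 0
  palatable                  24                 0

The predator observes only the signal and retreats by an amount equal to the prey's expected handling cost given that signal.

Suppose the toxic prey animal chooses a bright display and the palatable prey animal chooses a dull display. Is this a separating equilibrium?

Yes

Under separation the predator infers type exactly: bright display → toxic (pays 67), dull display → palatable (pays 54).
Toxic: bright display gives 67 − 7 = 60; dull display gives 54 − 0 = 54. No deviation. ✓
Palatable: dull display gives 54 − 0 = 54; bright display gives 67 − 24 = 43. No deviation. ✓
Neither type gains from mimicking the other.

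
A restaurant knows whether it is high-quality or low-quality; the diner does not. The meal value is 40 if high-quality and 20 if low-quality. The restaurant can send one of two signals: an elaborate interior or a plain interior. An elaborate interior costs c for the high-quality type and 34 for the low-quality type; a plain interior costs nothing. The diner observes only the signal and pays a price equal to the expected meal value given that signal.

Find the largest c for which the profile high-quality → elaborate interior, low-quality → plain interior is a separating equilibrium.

Under separation: elaborate interior → high-quality (pays 40); plain interior → low-quality (pays 20).
Low-quality: 20 − 0 = 20 ≥ 40 − 34 = 6. Holds regardless of c. ✓
High-quality: 40 − c ≥ 20 − 0, so c ≤ 40 − 20 = 20.

20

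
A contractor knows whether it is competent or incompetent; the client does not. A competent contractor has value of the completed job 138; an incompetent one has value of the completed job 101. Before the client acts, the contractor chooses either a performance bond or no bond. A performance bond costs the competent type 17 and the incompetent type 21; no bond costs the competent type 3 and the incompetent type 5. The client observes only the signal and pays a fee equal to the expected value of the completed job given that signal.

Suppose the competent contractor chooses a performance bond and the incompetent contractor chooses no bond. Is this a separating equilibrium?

No

Under separation the client infers type exactly: bond → competent (pays 138), no bond → incompetent (pays 101).
Competent: bond gives 138 − 17 = 121; no bond gives 101 − 3 = 98. No deviation. ✓
Incompetent: no bond gives 101 − 5 = 96; bond gives 138 − 21 = 117. Would deviate. ✗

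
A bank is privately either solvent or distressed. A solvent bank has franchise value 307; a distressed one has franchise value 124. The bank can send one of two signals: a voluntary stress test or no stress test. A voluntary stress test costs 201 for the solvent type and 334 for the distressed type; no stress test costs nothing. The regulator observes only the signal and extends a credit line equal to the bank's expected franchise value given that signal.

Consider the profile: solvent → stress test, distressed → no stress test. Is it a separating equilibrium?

Under separation the regulator infers type exactly: stress test → solvent (pays 307), no stress test → distressed (pays 124).
Solvent: stress test gives 307 − 201 = 106; no stress test gives 124 − 0 = 124. Would deviate. ✗
Distressed: no stress test gives 124 − 0 = 124; stress test gives 307 − 334 = -27. No deviation. ✓

No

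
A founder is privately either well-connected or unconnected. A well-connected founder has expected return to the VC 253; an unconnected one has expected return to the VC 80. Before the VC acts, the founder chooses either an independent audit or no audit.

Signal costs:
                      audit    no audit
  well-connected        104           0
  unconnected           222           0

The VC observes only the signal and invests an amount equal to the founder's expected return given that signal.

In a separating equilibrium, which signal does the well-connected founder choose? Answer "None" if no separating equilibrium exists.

audit

Try well-connected → audit, unconnected → no audit:
  Under separation the VC infers type exactly: audit → well-connected (pays 253), no audit → unconnected (pays 80).
  Well-connected: audit gives 253 − 104 = 149; no audit gives 80 − 0 = 80. No deviation. ✓
  Unconnected: no audit gives 80 − 0 = 80; audit gives 253 − 222 = 31. No deviation. ✓
Both hold — the well-connected type sends audit.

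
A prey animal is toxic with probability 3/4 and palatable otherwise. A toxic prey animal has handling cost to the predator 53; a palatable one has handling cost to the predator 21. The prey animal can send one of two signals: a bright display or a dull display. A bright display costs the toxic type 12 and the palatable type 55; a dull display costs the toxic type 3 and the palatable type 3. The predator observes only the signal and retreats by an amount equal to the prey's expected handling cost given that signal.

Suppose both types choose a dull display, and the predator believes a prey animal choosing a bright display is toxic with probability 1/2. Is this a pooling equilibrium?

Yes

On the equilibrium path (dull display) the predator holds the prior 3/4 and pays 3/4·53 + 1/4·21 = 45. Off-path (bright display) belief 1/2 gives 1/2·53 + 1/2·21 = 37.
Toxic: dull display gives 45 − 3 = 42; bright display gives 37 − 12 = 25. Stays. ✓
Palatable: dull display gives 45 − 3 = 42; bright display gives 37 − 55 = -18. Stays. ✓
Beliefs are Bayes-consistent on-path and both types best-respond.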